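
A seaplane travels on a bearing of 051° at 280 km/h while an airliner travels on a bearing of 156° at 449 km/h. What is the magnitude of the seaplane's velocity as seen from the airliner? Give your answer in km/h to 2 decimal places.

Taking east as x and north as y: seaplane velocity = (217.601, 176.210) km/h; airliner velocity = (182.625, -410.182) km/h.
Velocity of seaplane relative to airliner = (217.601, 176.210) − (182.625, -410.182) = (34.976, 586.392) km/h.
Magnitude = |(34.976, 586.392)| = 587.434 km/h.

587.43 km/h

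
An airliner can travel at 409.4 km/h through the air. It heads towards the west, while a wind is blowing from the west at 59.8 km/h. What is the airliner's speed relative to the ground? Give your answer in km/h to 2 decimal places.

349.60 km/h

Taking east as x and north as y: velocity relative to the air = (-409.400, 0.000) km/h; the air relative to ground = (59.800, 0.000) km/h.
Velocity relative to ground = (-409.400, 0.000) + (59.800, 0.000) = (-349.600, 0.000) km/h.
Speed = |(-349.600, 0.000)| = 349.600 km/h.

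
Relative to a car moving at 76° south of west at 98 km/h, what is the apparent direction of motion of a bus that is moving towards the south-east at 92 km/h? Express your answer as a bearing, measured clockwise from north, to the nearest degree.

071°

Taking east as x and north as y: bus velocity = (65.054, -65.054) km/h; car velocity = (-23.708, -95.089) km/h.
Velocity of bus relative to car = (65.054, -65.054) − (-23.708, -95.089) = (88.762, 30.035) km/h.
Bearing = atan2(88.76, 30.04) = 71.31° clockwise from north.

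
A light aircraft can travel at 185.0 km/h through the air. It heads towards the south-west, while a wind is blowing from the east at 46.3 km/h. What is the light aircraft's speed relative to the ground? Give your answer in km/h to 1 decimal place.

Taking east as x and north as y: velocity relative to the air = (-130.815, -130.815) km/h; the air relative to ground = (-46.300, 0.000) km/h.
Velocity relative to ground = (-130.815, -130.815) + (-46.300, 0.000) = (-177.115, -130.815) km/h.
Speed = |(-177.115, -130.815)| = 220.187 km/h.

220.2 km/h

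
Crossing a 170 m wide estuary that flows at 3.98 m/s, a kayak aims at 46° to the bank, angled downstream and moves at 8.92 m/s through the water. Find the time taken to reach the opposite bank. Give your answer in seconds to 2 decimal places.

The component of the kayak's velocity perpendicular to the bank is 8.92 × sin 46° = 6.417 m/s.
The flow acts along the bank and has no component across it.
Time = 170 / 6.417 = 26.494 s.

26.49 s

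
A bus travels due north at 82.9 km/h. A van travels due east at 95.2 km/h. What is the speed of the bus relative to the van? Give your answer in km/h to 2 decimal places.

126.24 km/h

Taking east as x and north as y: bus velocity = (0.000, 82.900) km/h; van velocity = (95.200, 0.000) km/h.
Velocity of bus relative to van = (0.000, 82.900) − (95.200, 0.000) = (-95.200, 82.900) km/h.
Magnitude = |(-95.200, 82.900)| = 126.236 km/h.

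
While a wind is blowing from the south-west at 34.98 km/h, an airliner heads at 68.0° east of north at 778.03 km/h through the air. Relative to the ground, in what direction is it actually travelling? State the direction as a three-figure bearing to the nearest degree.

Taking east as x and north as y: velocity relative to the air = (721.377, 291.455) km/h; the air relative to ground = (24.735, 24.735) km/h.
Velocity relative to ground = (721.377, 291.455) + (24.735, 24.735) = (746.111, 316.190) km/h.
Bearing = atan2(746.11, 316.19) = 67.03° clockwise from north.

067°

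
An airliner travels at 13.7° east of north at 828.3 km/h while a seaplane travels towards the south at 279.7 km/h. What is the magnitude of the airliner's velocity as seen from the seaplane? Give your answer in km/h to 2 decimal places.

Taking east as x and north as y: airliner velocity = (196.173, 804.734) km/h; seaplane velocity = (0.000, -279.700) km/h.
Velocity of airliner relative to seaplane = (196.173, 804.734) − (0.000, -279.700) = (196.173, 1084.434) km/h.
Magnitude = |(196.173, 1084.434)| = 1102.035 km/h.

1102.04 km/h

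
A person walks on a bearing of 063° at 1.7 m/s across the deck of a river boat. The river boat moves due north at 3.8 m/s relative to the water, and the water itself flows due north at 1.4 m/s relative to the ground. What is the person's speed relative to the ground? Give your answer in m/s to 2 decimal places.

In east/north components (m/s): person relative to river boat = (1.515, 0.772); river boat relative to water = (0.000, 3.800); water relative to ground = (0.000, 1.400).
Sum = (1.515, 5.972) m/s.
Speed = |(1.515, 5.972)| = 6.161 m/s.

6.16 m/s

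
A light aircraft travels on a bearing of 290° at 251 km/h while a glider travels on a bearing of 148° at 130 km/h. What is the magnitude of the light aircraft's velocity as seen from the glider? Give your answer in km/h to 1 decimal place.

Taking east as x and north as y: light aircraft velocity = (-235.863, 85.847) km/h; glider velocity = (68.890, -110.246) km/h.
Velocity of light aircraft relative to glider = (-235.863, 85.847) − (68.890, -110.246) = (-304.752, 196.093) km/h.
Magnitude = |(-304.752, 196.093)| = 362.390 km/h.

362.4 km/h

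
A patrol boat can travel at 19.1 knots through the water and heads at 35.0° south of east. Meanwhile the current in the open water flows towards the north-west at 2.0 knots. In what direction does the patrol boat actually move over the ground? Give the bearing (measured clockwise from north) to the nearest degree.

124°

Taking east as x and north as y: velocity relative to the water = (15.646, -10.955) knots; the water relative to ground = (-1.414, 1.414) knots.
Velocity relative to ground = (15.646, -10.955) + (-1.414, 1.414) = (14.232, -9.541) knots.
Bearing = atan2(14.23, -9.54) = 123.84° clockwise from north.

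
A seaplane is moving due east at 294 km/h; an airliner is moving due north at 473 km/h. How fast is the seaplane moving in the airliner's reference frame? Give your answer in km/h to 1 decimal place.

Taking east as x and north as y: seaplane velocity = (294.000, 0.000) km/h; airliner velocity = (0.000, 473.000) km/h.
Velocity of seaplane relative to airliner = (294.000, 0.000) − (0.000, 473.000) = (294.000, -473.000) km/h.
Magnitude = |(294.000, -473.000)| = 556.925 km/h.

556.9 km/h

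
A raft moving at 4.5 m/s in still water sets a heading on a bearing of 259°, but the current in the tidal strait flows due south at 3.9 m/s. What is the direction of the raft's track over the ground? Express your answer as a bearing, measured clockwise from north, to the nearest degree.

Taking east as x and north as y: velocity relative to the water = (-4.417, -0.859) m/s; the water relative to ground = (0.000, -3.900) m/s.
Velocity relative to ground = (-4.417, -0.859) + (0.000, -3.900) = (-4.417, -4.759) m/s.
Bearing = atan2(-4.42, -4.76) = 222.87° clockwise from north.

223°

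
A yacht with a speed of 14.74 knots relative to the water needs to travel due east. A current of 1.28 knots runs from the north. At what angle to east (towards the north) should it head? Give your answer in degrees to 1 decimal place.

The current pushes perpendicular to the desired track; the heading must have a component into the current equal to 1.28 knots: 14.74 sin θ = 1.28.
sin θ = 0.0868, so θ = 4.982°.

5.0°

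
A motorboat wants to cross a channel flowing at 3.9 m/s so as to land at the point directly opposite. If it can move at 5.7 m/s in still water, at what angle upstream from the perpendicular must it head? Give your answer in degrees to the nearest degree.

To cancel the current, the upstream component of the motorboat's velocity must equal the flow: 5.7 sin θ = 3.9.
sin θ = 3.9 / 5.7 = 0.6842.
θ = arcsin(0.6842) = 43.174°.

43°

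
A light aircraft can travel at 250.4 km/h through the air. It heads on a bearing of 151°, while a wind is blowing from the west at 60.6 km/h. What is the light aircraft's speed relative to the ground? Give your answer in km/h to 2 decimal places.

Taking east as x and north as y: velocity relative to the air = (121.396, -219.005) km/h; the air relative to ground = (60.600, 0.000) km/h.
Velocity relative to ground = (121.396, -219.005) + (60.600, 0.000) = (181.996, -219.005) km/h.
Speed = |(181.996, -219.005)| = 284.756 km/h.

284.76 km/h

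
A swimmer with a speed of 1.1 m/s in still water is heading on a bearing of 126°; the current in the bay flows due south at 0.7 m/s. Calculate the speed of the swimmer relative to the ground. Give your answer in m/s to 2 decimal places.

1.61 m/s

Taking east as x and north as y: velocity relative to the water = (0.890, -0.647) m/s; the water relative to ground = (0.000, -0.700) m/s.
Velocity relative to ground = (0.890, -0.647) + (0.000, -0.700) = (0.890, -1.347) m/s.
Speed = |(0.890, -1.347)| = 1.614 m/s.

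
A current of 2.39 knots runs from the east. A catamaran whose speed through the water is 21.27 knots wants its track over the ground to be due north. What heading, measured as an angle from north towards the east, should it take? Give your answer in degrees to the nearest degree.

The current pushes perpendicular to the desired track; the heading must have a component into the current equal to 2.39 knots: 21.27 sin θ = 2.39.
sin θ = 0.1124, so θ = 6.452°.

6°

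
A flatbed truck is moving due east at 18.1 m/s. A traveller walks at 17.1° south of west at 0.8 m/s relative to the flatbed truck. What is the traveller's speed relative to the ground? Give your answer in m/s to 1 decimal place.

17.3 m/s

Taking east as x and north as y: flatbed truck velocity = (18.100, 0.000) m/s; traveller velocity relative to flatbed truck = (-0.765, -0.235) m/s.
Velocity relative to ground = (18.100, 0.000) + (-0.765, -0.235) = (17.335, -0.235) m/s.
Speed = |(17.335, -0.235)| = 17.337 m/s.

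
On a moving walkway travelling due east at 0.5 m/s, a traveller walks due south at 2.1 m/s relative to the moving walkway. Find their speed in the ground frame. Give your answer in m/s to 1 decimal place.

Taking east as x and north as y: moving walkway velocity = (0.500, 0.000) m/s; traveller velocity relative to moving walkway = (0.000, -2.100) m/s.
Velocity relative to ground = (0.500, 0.000) + (0.000, -2.100) = (0.500, -2.100) m/s.
Speed = |(0.500, -2.100)| = 2.159 m/s.

2.2 m/s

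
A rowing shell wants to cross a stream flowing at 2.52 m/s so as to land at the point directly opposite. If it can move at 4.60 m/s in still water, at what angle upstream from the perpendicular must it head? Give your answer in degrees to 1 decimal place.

33.2°

To cancel the current, the upstream component of the rowing shell's velocity must equal the flow: 4.60 sin θ = 2.52.
sin θ = 2.52 / 4.60 = 0.5478.
θ = arcsin(0.5478) = 33.218°.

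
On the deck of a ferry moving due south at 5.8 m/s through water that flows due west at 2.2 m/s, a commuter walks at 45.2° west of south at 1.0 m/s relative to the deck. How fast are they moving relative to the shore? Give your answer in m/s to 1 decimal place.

In east/north components (m/s): commuter relative to ferry = (-0.710, -0.705); ferry relative to water = (0.000, -5.800); water relative to ground = (-2.200, 0.000).
Sum = (-2.910, -6.505) m/s.
Speed = |(-2.910, -6.505)| = 7.126 m/s.

7.1 m/s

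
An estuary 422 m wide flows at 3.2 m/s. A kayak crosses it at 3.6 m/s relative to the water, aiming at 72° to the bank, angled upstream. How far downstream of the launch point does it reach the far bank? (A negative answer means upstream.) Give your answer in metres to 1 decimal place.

Perpendicular speed = 3.424 m/s; crossing time = 422 / 3.424 = 123.255 s.
Net downstream speed = 2.088 m/s.
Drift = 2.088 × 123.255 = 257.299 m (downstream).

257.3 m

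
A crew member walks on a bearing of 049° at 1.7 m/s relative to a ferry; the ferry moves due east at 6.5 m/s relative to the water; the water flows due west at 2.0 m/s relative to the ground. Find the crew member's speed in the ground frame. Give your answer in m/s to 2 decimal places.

In east/north components (m/s): crew member relative to ferry = (1.283, 1.115); ferry relative to water = (6.500, 0.000); water relative to ground = (-2.000, 0.000).
Sum = (5.783, 1.115) m/s.
Speed = |(5.783, 1.115)| = 5.890 m/s.

5.89 m/s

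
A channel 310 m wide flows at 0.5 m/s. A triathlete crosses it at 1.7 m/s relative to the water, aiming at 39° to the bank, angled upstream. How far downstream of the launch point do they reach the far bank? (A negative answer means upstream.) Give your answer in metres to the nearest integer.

Perpendicular speed = 1.070 m/s; crossing time = 310 / 1.070 = 289.762 s.
Net downstream speed = -0.821 m/s.
Drift = -0.821 × 289.762 = -237.937 m (upstream).

-238 m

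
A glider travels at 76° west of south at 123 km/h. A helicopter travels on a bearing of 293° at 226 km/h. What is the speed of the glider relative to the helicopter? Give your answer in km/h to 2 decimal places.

Taking east as x and north as y: glider velocity = (-119.346, -29.756) km/h; helicopter velocity = (-208.034, 88.305) km/h.
Velocity of glider relative to helicopter = (-119.346, -29.756) − (-208.034, 88.305) = (88.688, -118.062) km/h.
Magnitude = |(88.688, -118.062)| = 147.662 km/h.

147.66 km/h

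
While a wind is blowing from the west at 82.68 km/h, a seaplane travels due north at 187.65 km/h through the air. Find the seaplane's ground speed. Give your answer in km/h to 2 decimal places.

205.06 km/h

Taking east as x and north as y: velocity relative to the air = (0.000, 187.650) km/h; the air relative to ground = (82.680, 0.000) km/h.
Velocity relative to ground = (0.000, 187.650) + (82.680, 0.000) = (82.680, 187.650) km/h.
Speed = |(82.680, 187.650)| = 205.057 km/h.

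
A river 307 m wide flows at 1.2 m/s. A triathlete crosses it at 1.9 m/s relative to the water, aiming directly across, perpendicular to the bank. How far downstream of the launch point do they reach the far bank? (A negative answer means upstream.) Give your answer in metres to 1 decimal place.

193.9 m

Perpendicular speed = 1.900 m/s; crossing time = 307 / 1.900 = 161.579 s.
Net downstream speed = 1.200 m/s.
Drift = 1.200 × 161.579 = 193.895 m (downstream).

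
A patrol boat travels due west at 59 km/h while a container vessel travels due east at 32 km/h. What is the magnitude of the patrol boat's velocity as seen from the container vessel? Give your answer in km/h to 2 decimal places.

91.00 km/h

Taking east as x and north as y: patrol boat velocity = (-59.000, 0.000) km/h; container vessel velocity = (32.000, 0.000) km/h.
Velocity of patrol boat relative to container vessel = (-59.000, 0.000) − (32.000, 0.000) = (-91.000, 0.000) km/h.
Magnitude = |(-91.000, 0.000)| = 91.000 km/h.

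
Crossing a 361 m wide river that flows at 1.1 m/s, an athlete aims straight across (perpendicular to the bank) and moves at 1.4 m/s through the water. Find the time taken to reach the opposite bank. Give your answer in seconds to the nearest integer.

The component of the athlete's velocity perpendicular to the bank is 1.4 m/s.
Only the cross-stream component determines the crossing time; the current contributes nothing perpendicular to the bank.
Time = 361 / 1.400 = 257.857 s.

258 s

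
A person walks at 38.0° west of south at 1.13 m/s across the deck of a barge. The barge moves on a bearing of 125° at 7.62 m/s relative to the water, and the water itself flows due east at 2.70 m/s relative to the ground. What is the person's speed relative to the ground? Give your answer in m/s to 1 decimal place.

In east/north components (m/s): person relative to barge = (-0.696, -0.890); barge relative to water = (6.242, -4.371); water relative to ground = (2.700, 0.000).
Sum = (8.246, -5.261) m/s.
Speed = |(8.246, -5.261)| = 9.782 m/s.

9.8 m/s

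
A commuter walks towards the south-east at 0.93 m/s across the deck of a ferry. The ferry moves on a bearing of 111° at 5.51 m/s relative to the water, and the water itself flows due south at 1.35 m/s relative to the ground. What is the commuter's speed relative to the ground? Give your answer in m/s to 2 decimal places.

In east/north components (m/s): commuter relative to ferry = (0.658, -0.658); ferry relative to water = (5.144, -1.975); water relative to ground = (0.000, -1.350).
Sum = (5.802, -3.982) m/s.
Speed = |(5.802, -3.982)| = 7.037 m/s.

7.04 m/s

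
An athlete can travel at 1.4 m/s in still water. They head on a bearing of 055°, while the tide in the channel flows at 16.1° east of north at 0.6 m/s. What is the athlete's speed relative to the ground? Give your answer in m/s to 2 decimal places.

Taking east as x and north as y: velocity relative to the water = (1.147, 0.803) m/s; the water relative to ground = (0.166, 0.576) m/s.
Velocity relative to ground = (1.147, 0.803) + (0.166, 0.576) = (1.313, 1.379) m/s.
Speed = |(1.313, 1.379)| = 1.905 m/s.

1.90 m/s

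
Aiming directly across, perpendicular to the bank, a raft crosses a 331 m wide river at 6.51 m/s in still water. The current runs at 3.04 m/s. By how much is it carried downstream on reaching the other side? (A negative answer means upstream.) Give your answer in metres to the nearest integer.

Perpendicular speed = 6.510 m/s; crossing time = 331 / 6.510 = 50.845 s.
Net downstream speed = 3.040 m/s.
Drift = 3.040 × 50.845 = 154.568 m (downstream).

155 m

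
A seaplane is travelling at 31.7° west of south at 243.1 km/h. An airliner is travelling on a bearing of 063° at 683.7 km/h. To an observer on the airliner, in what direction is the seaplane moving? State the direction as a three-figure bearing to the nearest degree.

235°

Taking east as x and north as y: seaplane velocity = (-127.742, -206.832) km/h; airliner velocity = (609.181, 310.393) km/h.
Velocity of seaplane relative to airliner = (-127.742, -206.832) − (609.181, 310.393) = (-736.923, -517.225) km/h.
Bearing = atan2(-736.92, -517.23) = 234.94° clockwise from north.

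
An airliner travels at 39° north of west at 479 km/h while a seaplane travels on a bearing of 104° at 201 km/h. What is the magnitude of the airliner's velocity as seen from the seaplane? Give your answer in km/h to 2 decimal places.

666.60 km/h

Taking east as x and north as y: airliner velocity = (-372.253, 301.444) km/h; seaplane velocity = (195.029, -48.626) km/h.
Velocity of airliner relative to seaplane = (-372.253, 301.444) − (195.029, -48.626) = (-567.282, 350.071) km/h.
Magnitude = |(-567.282, 350.071)| = 666.602 km/h.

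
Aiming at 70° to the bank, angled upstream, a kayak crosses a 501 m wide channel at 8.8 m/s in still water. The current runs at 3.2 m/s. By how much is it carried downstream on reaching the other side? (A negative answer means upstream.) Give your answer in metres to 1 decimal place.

11.5 m

Perpendicular speed = 8.269 m/s; crossing time = 501 / 8.269 = 60.586 s.
Net downstream speed = 0.190 m/s.
Drift = 0.190 × 60.586 = 11.525 m (downstream).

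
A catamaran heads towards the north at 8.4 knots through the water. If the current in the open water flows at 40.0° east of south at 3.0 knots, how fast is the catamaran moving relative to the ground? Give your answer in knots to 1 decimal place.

Taking east as x and north as y: velocity relative to the water = (0.000, 8.400) knots; the water relative to ground = (1.928, -2.298) knots.
Velocity relative to ground = (0.000, 8.400) + (1.928, -2.298) = (1.928, 6.102) knots.
Speed = |(1.928, 6.102)| = 6.399 knots.

6.4 knots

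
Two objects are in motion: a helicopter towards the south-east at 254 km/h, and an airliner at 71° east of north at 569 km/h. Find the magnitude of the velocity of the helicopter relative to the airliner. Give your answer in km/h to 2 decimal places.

511.43 km/h

Taking east as x and north as y: helicopter velocity = (179.605, -179.605) km/h; airliner velocity = (538.000, 185.248) km/h.
Velocity of helicopter relative to airliner = (179.605, -179.605) − (538.000, 185.248) = (-358.395, -364.853) km/h.
Magnitude = |(-358.395, -364.853)| = 511.434 km/h.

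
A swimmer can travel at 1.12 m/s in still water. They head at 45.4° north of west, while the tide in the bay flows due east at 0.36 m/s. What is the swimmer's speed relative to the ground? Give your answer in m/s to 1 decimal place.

Taking east as x and north as y: velocity relative to the water = (-0.786, 0.797) m/s; the water relative to ground = (0.360, 0.000) m/s.
Velocity relative to ground = (-0.786, 0.797) + (0.360, 0.000) = (-0.426, 0.797) m/s.
Speed = |(-0.426, 0.797)| = 0.904 m/s.

0.9 m/s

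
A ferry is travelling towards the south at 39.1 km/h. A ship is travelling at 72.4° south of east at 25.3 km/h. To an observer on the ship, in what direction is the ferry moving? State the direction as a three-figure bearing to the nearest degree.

Taking east as x and north as y: ferry velocity = (0.000, -39.100) km/h; ship velocity = (7.650, -24.116) km/h.
Velocity of ferry relative to ship = (0.000, -39.100) − (7.650, -24.116) = (-7.650, -14.984) km/h.
Bearing = atan2(-7.65, -14.98) = 207.05° clockwise from north.

207°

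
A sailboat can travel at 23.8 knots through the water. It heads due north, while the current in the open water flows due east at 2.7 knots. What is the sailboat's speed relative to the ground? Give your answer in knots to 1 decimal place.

24.0 knots

Taking east as x and north as y: velocity relative to the water = (0.000, 23.800) knots; the water relative to ground = (2.700, 0.000) knots.
Velocity relative to ground = (0.000, 23.800) + (2.700, 0.000) = (2.700, 23.800) knots.
Speed = |(2.700, 23.800)| = 23.953 knots.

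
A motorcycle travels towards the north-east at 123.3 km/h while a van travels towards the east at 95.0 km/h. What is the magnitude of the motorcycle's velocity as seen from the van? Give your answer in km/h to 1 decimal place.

87.5 km/h

Taking east as x and north as y: motorcycle velocity = (87.186, 87.186) km/h; van velocity = (95.000, 0.000) km/h.
Velocity of motorcycle relative to van = (87.186, 87.186) − (95.000, 0.000) = (-7.814, 87.186) km/h.
Magnitude = |(-7.814, 87.186)| = 87.536 km/h.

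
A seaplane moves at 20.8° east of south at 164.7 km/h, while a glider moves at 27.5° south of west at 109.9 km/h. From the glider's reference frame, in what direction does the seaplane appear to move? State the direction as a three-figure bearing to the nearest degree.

Taking east as x and north as y: seaplane velocity = (58.486, -153.966) km/h; glider velocity = (-97.482, -50.746) km/h.
Velocity of seaplane relative to glider = (58.486, -153.966) − (-97.482, -50.746) = (155.969, -103.220) km/h.
Bearing = atan2(155.97, -103.22) = 123.50° clockwise from north.

123°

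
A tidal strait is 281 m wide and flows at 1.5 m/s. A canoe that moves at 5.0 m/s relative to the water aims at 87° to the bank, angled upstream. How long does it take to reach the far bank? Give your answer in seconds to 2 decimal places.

56.28 s

The component of the canoe's velocity perpendicular to the bank is 5.0 × sin 87° = 4.993 m/s.
Only the cross-stream component determines the crossing time; the current contributes nothing perpendicular to the bank.
Time = 281 / 4.993 = 56.277 s.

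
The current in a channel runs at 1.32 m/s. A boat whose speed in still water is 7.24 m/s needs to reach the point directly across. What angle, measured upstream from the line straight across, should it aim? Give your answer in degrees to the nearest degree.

11°

To cancel the current, the upstream component of the boat's velocity must equal the flow: 7.24 sin θ = 1.32.
sin θ = 1.32 / 7.24 = 0.1823.
θ = arcsin(0.1823) = 10.505°.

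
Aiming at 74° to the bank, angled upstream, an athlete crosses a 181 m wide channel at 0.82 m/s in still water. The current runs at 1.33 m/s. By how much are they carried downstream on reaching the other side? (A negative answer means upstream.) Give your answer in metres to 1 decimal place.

253.5 m

Perpendicular speed = 0.788 m/s; crossing time = 181 / 0.788 = 229.627 s.
Net downstream speed = 1.104 m/s.
Drift = 1.104 × 229.627 = 253.503 m (downstream).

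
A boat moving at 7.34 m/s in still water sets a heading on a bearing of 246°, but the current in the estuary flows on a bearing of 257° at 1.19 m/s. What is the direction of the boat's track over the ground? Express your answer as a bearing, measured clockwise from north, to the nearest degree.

Taking east as x and north as y: velocity relative to the water = (-6.705, -2.985) m/s; the water relative to ground = (-1.160, -0.268) m/s.
Velocity relative to ground = (-6.705, -2.985) + (-1.160, -0.268) = (-7.865, -3.253) m/s.
Bearing = atan2(-7.86, -3.25) = 247.53° clockwise from north.

248°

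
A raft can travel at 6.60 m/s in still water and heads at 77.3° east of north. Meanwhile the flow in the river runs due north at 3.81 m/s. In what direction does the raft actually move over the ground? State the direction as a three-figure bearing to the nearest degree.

Taking east as x and north as y: velocity relative to the water = (6.439, 1.451) m/s; the water relative to ground = (0.000, 3.810) m/s.
Velocity relative to ground = (6.439, 1.451) + (0.000, 3.810) = (6.439, 5.261) m/s.
Bearing = atan2(6.44, 5.26) = 50.75° clockwise from north.

051°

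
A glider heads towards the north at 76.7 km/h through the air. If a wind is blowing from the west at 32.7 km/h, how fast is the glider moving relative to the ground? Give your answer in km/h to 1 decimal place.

83.4 km/h

Taking east as x and north as y: velocity relative to the air = (0.000, 76.700) km/h; the air relative to ground = (32.700, 0.000) km/h.
Velocity relative to ground = (0.000, 76.700) + (32.700, 0.000) = (32.700, 76.700) km/h.
Speed = |(32.700, 76.700)| = 83.380 km/h.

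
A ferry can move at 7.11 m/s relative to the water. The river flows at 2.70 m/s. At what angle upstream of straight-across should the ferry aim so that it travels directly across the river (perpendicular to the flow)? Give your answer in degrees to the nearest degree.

To cancel the current, the upstream component of the ferry's velocity must equal the flow: 7.11 sin θ = 2.70.
sin θ = 2.70 / 7.11 = 0.3797.
θ = arcsin(0.3797) = 22.318°.

22°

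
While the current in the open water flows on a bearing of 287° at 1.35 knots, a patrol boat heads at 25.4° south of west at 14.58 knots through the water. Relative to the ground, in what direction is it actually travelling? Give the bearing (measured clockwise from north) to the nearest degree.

248°

Taking east as x and north as y: velocity relative to the water = (-13.171, -6.254) knots; the water relative to ground = (-1.291, 0.395) knots.
Velocity relative to ground = (-13.171, -6.254) + (-1.291, 0.395) = (-14.462, -5.859) knots.
Bearing = atan2(-14.46, -5.86) = 247.94° clockwise from north.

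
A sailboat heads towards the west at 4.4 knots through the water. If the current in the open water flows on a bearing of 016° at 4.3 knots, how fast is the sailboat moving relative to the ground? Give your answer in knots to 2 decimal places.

Taking east as x and north as y: velocity relative to the water = (-4.400, 0.000) knots; the water relative to ground = (1.185, 4.133) knots.
Velocity relative to ground = (-4.400, 0.000) + (1.185, 4.133) = (-3.215, 4.133) knots.
Speed = |(-3.215, 4.133)| = 5.236 knots.

5.24 knots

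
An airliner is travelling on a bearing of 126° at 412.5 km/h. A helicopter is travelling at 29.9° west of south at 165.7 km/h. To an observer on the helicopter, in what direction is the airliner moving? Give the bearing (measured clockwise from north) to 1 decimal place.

103.4°

Taking east as x and north as y: airliner velocity = (333.720, -242.461) km/h; helicopter velocity = (-82.599, -143.645) km/h.
Velocity of airliner relative to helicopter = (333.720, -242.461) − (-82.599, -143.645) = (416.319, -98.817) km/h.
Bearing = atan2(416.32, -98.82) = 103.35° clockwise from north.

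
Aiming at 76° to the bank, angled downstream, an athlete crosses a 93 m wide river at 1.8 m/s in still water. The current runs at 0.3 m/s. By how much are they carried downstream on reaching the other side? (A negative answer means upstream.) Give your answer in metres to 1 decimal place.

39.2 m

Perpendicular speed = 1.747 m/s; crossing time = 93 / 1.747 = 53.248 s.
Net downstream speed = 0.735 m/s.
Drift = 0.735 × 53.248 = 39.162 m (downstream).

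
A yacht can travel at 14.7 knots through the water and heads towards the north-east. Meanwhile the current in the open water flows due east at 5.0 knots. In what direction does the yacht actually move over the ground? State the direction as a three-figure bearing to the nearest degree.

056°

Taking east as x and north as y: velocity relative to the water = (10.394, 10.394) knots; the water relative to ground = (5.000, 0.000) knots.
Velocity relative to ground = (10.394, 10.394) + (5.000, 0.000) = (15.394, 10.394) knots.
Bearing = atan2(15.39, 10.39) = 55.97° clockwise from north.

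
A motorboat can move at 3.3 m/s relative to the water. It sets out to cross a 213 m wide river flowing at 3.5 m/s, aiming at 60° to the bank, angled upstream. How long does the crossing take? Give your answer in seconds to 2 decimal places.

The component of the motorboat's velocity perpendicular to the bank is 3.3 × sin 60° = 2.858 m/s.
Only the cross-stream component determines the crossing time; the current contributes nothing perpendicular to the bank.
Time = 213 / 2.858 = 74.531 s.

74.53 s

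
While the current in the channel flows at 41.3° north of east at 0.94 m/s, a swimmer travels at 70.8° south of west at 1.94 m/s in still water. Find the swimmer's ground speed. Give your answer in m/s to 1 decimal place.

1.2 m/s

Taking east as x and north as y: velocity relative to the water = (-0.638, -1.832) m/s; the water relative to ground = (0.706, 0.620) m/s.
Velocity relative to ground = (-0.638, -1.832) + (0.706, 0.620) = (0.068, -1.212) m/s.
Speed = |(0.068, -1.212)| = 1.214 m/s.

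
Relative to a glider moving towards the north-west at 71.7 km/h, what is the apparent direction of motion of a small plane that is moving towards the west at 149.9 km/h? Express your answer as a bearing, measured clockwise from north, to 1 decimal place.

Taking east as x and north as y: small plane velocity = (-149.900, 0.000) km/h; glider velocity = (-50.700, 50.700) km/h.
Velocity of small plane relative to glider = (-149.900, 0.000) − (-50.700, 50.700) = (-99.200, -50.700) km/h.
Bearing = atan2(-99.20, -50.70) = 242.93° clockwise from north.

242.9°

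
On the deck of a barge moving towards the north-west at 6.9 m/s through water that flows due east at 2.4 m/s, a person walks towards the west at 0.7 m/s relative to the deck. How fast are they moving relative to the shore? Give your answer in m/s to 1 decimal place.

5.8 m/s

In east/north components (m/s): person relative to barge = (-0.700, 0.000); barge relative to water = (-4.879, 4.879); water relative to ground = (2.400, 0.000).
Sum = (-3.179, 4.879) m/s.
Speed = |(-3.179, 4.879)| = 5.823 m/s.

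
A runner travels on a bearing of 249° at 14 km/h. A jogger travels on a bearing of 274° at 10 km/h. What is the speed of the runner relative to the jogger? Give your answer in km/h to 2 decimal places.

6.50 km/h

Taking east as x and north as y: runner velocity = (-13.070, -5.017) km/h; jogger velocity = (-9.976, 0.698) km/h.
Velocity of runner relative to jogger = (-13.070, -5.017) − (-9.976, 0.698) = (-3.094, -5.715) km/h.
Magnitude = |(-3.094, -5.715)| = 6.499 km/h.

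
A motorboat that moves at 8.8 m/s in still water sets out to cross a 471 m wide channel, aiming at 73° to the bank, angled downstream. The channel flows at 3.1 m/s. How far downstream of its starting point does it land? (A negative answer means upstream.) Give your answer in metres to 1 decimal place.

317.5 m

Perpendicular speed = 8.415 m/s; crossing time = 471 / 8.415 = 55.968 s.
Net downstream speed = 5.673 m/s.
Drift = 5.673 × 55.968 = 317.501 m (downstream).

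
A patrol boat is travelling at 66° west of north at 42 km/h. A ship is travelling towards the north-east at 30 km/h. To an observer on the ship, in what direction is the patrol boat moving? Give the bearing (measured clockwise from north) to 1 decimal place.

266.0°

Taking east as x and north as y: patrol boat velocity = (-38.369, 17.083) km/h; ship velocity = (21.213, 21.213) km/h.
Velocity of patrol boat relative to ship = (-38.369, 17.083) − (21.213, 21.213) = (-59.582, -4.130) km/h.
Bearing = atan2(-59.58, -4.13) = 266.03° clockwise from north.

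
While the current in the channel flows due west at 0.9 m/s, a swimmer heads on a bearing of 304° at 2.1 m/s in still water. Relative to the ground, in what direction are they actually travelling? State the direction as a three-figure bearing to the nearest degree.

294°

Taking east as x and north as y: velocity relative to the water = (-1.741, 1.174) m/s; the water relative to ground = (-0.900, 0.000) m/s.
Velocity relative to ground = (-1.741, 1.174) + (-0.900, 0.000) = (-2.641, 1.174) m/s.
Bearing = atan2(-2.64, 1.17) = 293.97° clockwise from north.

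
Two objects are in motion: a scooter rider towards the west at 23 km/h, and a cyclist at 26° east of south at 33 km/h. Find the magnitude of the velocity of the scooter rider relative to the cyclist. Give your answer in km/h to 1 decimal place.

Taking east as x and north as y: scooter rider velocity = (-23.000, 0.000) km/h; cyclist velocity = (14.466, -29.660) km/h.
Velocity of scooter rider relative to cyclist = (-23.000, 0.000) − (14.466, -29.660) = (-37.466, 29.660) km/h.
Magnitude = |(-37.466, 29.660)| = 47.785 km/h.

47.8 km/h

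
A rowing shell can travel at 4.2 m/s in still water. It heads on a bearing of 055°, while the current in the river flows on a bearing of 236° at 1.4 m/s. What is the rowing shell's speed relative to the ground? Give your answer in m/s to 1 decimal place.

2.8 m/s

Taking east as x and north as y: velocity relative to the water = (3.440, 2.409) m/s; the water relative to ground = (-1.161, -0.783) m/s.
Velocity relative to ground = (3.440, 2.409) + (-1.161, -0.783) = (2.280, 1.626) m/s.
Speed = |(2.280, 1.626)| = 2.800 m/s.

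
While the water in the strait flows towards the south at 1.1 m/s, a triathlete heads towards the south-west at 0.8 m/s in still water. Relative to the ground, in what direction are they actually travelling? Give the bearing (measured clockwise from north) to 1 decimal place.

Taking east as x and north as y: velocity relative to the water = (-0.566, -0.566) m/s; the water relative to ground = (0.000, -1.100) m/s.
Velocity relative to ground = (-0.566, -0.566) + (0.000, -1.100) = (-0.566, -1.666) m/s.
Bearing = atan2(-0.57, -1.67) = 198.76° clockwise from north.

198.8°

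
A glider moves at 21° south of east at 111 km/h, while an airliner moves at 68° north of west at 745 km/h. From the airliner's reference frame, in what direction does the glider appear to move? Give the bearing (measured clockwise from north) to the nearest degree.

Taking east as x and north as y: glider velocity = (103.627, -39.779) km/h; airliner velocity = (-279.082, 690.752) km/h.
Velocity of glider relative to airliner = (103.627, -39.779) − (-279.082, 690.752) = (382.709, -730.531) km/h.
Bearing = atan2(382.71, -730.53) = 152.35° clockwise from north.

152°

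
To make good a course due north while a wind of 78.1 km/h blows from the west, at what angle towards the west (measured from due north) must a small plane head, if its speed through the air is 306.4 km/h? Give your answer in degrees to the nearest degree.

The wind pushes perpendicular to the desired track; the heading must have a component into the wind equal to 78.1 km/h: 306.4 sin θ = 78.1.
sin θ = 0.2549, so θ = 14.767°.

15°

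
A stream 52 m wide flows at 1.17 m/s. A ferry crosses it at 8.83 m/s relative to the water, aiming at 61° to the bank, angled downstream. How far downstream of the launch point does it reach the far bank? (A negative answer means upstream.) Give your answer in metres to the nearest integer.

37 m

Perpendicular speed = 7.723 m/s; crossing time = 52 / 7.723 = 6.733 s.
Net downstream speed = 5.451 m/s.
Drift = 5.451 × 6.733 = 36.702 m (downstream).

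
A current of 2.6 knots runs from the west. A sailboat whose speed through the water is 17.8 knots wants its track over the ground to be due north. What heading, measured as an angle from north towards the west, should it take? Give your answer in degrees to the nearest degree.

8°

The current pushes perpendicular to the desired track; the heading must have a component into the current equal to 2.6 knots: 17.8 sin θ = 2.6.
sin θ = 0.1461, so θ = 8.399°.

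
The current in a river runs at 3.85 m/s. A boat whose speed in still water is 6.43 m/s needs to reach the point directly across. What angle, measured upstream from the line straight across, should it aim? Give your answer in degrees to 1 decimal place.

To cancel the current, the upstream component of the boat's velocity must equal the flow: 6.43 sin θ = 3.85.
sin θ = 3.85 / 6.43 = 0.5988.
θ = arcsin(0.5988) = 36.781°.

36.8°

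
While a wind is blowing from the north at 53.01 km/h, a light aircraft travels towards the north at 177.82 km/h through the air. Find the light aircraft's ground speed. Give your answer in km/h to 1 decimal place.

124.8 km/h

Taking east as x and north as y: velocity relative to the air = (0.000, 177.820) km/h; the air relative to ground = (0.000, -53.010) km/h.
Velocity relative to ground = (0.000, 177.820) + (0.000, -53.010) = (0.000, 124.810) km/h.
Speed = |(0.000, 124.810)| = 124.810 km/h.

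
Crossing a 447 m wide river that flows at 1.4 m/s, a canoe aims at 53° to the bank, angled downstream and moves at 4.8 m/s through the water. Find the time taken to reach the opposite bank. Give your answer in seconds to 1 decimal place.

116.6 s

The component of the canoe's velocity perpendicular to the bank is 4.8 × sin 53° = 3.833 m/s.
Only the cross-stream component determines the crossing time; the current contributes nothing perpendicular to the bank.
Time = 447 / 3.833 = 116.605 s.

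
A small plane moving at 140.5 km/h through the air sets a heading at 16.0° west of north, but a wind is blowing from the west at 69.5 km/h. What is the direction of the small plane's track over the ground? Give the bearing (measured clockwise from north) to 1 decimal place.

012.8°

Taking east as x and north as y: velocity relative to the air = (-38.727, 135.057) km/h; the air relative to ground = (69.500, 0.000) km/h.
Velocity relative to ground = (-38.727, 135.057) + (69.500, 0.000) = (30.773, 135.057) km/h.
Bearing = atan2(30.77, 135.06) = 12.84° clockwise from north.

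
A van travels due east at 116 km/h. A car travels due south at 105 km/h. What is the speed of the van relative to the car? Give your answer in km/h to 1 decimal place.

Taking east as x and north as y: van velocity = (116.000, 0.000) km/h; car velocity = (0.000, -105.000) km/h.
Velocity of van relative to car = (116.000, 0.000) − (0.000, -105.000) = (116.000, 105.000) km/h.
Magnitude = |(116.000, 105.000)| = 156.464 km/h.

156.5 km/h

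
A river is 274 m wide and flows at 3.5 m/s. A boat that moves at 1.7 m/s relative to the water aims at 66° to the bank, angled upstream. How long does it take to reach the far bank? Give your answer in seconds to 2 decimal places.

176.43 s

The component of the boat's velocity perpendicular to the bank is 1.7 × sin 66° = 1.553 m/s.
The current is parallel to the bank, so it does not affect the crossing time.
Time = 274 / 1.553 = 176.430 s.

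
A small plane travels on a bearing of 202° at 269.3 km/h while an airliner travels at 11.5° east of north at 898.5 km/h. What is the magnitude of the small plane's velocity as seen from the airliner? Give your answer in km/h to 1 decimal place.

Taking east as x and north as y: small plane velocity = (-100.882, -249.691) km/h; airliner velocity = (179.132, 880.462) km/h.
Velocity of small plane relative to airliner = (-100.882, -249.691) − (179.132, 880.462) = (-280.014, -1130.153) km/h.
Magnitude = |(-280.014, -1130.153)| = 1164.325 km/h.

1164.3 km/h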